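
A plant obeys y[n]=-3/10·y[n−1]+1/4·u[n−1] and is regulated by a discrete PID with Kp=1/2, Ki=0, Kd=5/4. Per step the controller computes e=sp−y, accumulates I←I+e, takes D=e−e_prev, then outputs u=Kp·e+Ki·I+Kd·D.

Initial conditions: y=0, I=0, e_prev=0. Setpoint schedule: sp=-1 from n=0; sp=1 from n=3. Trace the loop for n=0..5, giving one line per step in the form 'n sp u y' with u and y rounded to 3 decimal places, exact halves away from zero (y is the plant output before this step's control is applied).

(exact arithmetic carried between steps; '≈' marks a value shown rounded to 6 d.p. or computed from one; I and e_prev carry over from the previous line; the table rounds u and y to 3 d.p., halves away from zero)
n=0: y=0, sp=-1, e=sp−y=-1; I=-1, D=e−e_prev=-1; u=1/2·(-1)+0·(-1)+5/4·(-1)=-1.75; next y=-3/10·0+1/4·(-1.75)=-0.4375
n=1: y=-0.4375, sp=-1, e=sp−y=-0.5625; I=-1.5625, D=e−e_prev=0.4375; u=1/2·(-0.5625)+0·(-1.5625)+5/4·0.4375=0.265625; next y=-3/10·(-0.4375)+1/4·0.265625≈0.197656
n=2: y≈0.197656, sp=-1, e=sp−y≈-1.197656; I≈-2.760156, D=e−e_prev≈-0.635156; u=1/2·(-1.197656)+0·(-2.760156)+5/4·(-0.635156)≈-1.392773; next y=-3/10·0.197656+1/4·(-1.392773)≈-0.407490
n=3: y≈-0.407490, sp=1, e=sp−y≈1.407490; I≈-1.352666, D=e−e_prev≈2.605146; u=1/2·1.407490+0·(-1.352666)+5/4·2.605146≈3.960178; next y=-3/10·(-0.407490)+1/4·3.960178≈1.112292
n=4: y≈1.112292, sp=1, e=sp−y≈-0.112292; I≈-1.464958, D=e−e_prev≈-1.519782; u=1/2·(-0.112292)+0·(-1.464958)+5/4·(-1.519782)≈-1.955873; next y=-3/10·1.112292+1/4·(-1.955873)≈-0.822656
n=5: y≈-0.822656, sp=1, e=sp−y≈1.822656; I≈0.357698, D=e−e_prev≈1.934947; u=1/2·1.822656+0·0.357698+5/4·1.934947≈3.330012; next y=-3/10·(-0.822656)+1/4·3.330012≈1.079300

0 -1 -1.750 0.000
1 -1 0.266 -0.438
2 -1 -1.393 0.198
3 1 3.960 -0.407
4 1 -1.956 1.112
5 1 3.330 -0.823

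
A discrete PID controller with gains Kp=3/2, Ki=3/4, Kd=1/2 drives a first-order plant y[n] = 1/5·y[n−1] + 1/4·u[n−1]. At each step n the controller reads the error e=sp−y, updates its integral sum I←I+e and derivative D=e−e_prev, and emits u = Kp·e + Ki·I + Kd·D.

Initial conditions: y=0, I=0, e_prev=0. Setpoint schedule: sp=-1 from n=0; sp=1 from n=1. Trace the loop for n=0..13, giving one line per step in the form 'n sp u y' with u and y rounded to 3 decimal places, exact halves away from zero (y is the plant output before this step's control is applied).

(exact arithmetic carried between steps; '≈' marks a value shown rounded to 6 d.p. or computed from one; I and e_prev carry over from the previous line; the table rounds u and y to 3 d.p., halves away from zero)
n=0: y=0, sp=-1, e=sp−y=-1; I=-1, D=e−e_prev=-1; u=3/2·(-1)+3/4·(-1)+1/2·(-1)=-2.75; next y=1/5·0+1/4·(-2.75)=-0.6875
n=1: y=-0.6875, sp=1, e=sp−y=1.6875; I=0.6875, D=e−e_prev=2.6875; u=3/2·1.6875+3/4·0.6875+1/2·2.6875=4.390625; next y=1/5·(-0.6875)+1/4·4.390625≈0.960156
n=2: y≈0.960156, sp=1, e=sp−y≈0.039844; I≈0.727344, D=e−e_prev≈-1.647656; u=3/2·0.039844+3/4·0.727344+1/2·(-1.647656)≈-0.218555; next y=1/5·0.960156+1/4·(-0.218555)≈0.137393
n=3: y≈0.137393, sp=1, e=sp−y≈0.862607; I≈1.589951, D=e−e_prev≈0.822764; u=3/2·0.862607+3/4·1.589951+1/2·0.822764≈2.897756; next y=1/5·0.137393+1/4·2.897756≈0.751918
n=4: y≈0.751918, sp=1, e=sp−y≈0.248082; I≈1.838034, D=e−e_prev≈-0.614525; u=3/2·0.248082+3/4·1.838034+1/2·(-0.614525)≈1.443386; next y=1/5·0.751918+1/4·1.443386≈0.511230
n=5: y≈0.511230, sp=1, e=sp−y≈0.488770; I≈2.326803, D=e−e_prev≈0.240688; u=3/2·0.488770+3/4·2.326803+1/2·0.240688≈2.598601; next y=1/5·0.511230+1/4·2.598601≈0.751896
n=6: y≈0.751896, sp=1, e=sp−y≈0.248104; I≈2.574907, D=e−e_prev≈-0.240666; u=3/2·0.248104+3/4·2.574907+1/2·(-0.240666)≈2.183003; next y=1/5·0.751896+1/4·2.183003≈0.696130
n=7: y≈0.696130, sp=1, e=sp−y≈0.303870; I≈2.878777, D=e−e_prev≈0.055766; u=3/2·0.303870+3/4·2.878777+1/2·0.055766≈2.642771; next y=1/5·0.696130+1/4·2.642771≈0.799919
n=8: y≈0.799919, sp=1, e=sp−y≈0.200081; I≈3.078858, D=e−e_prev≈-0.103789; u=3/2·0.200081+3/4·3.078858+1/2·(-0.103789)≈2.557371; next y=1/5·0.799919+1/4·2.557371≈0.799327
n=9: y≈0.799327, sp=1, e=sp−y≈0.200673; I≈3.279532, D=e−e_prev≈0.000592; u=3/2·0.200673+3/4·3.279532+1/2·0.000592≈2.760955; next y=1/5·0.799327+1/4·2.760955≈0.850104
n=10: y≈0.850104, sp=1, e=sp−y≈0.149896; I≈3.429428, D=e−e_prev≈-0.050778; u=3/2·0.149896+3/4·3.429428+1/2·(-0.050778)≈2.771526; next y=1/5·0.850104+1/4·2.771526≈0.862902
n=11: y≈0.862902, sp=1, e=sp−y≈0.137098; I≈3.566525, D=e−e_prev≈-0.012798; u=3/2·0.137098+3/4·3.566525+1/2·(-0.012798)≈2.874142; next y=1/5·0.862902+1/4·2.874142≈0.891116
n=12: y≈0.891116, sp=1, e=sp−y≈0.108884; I≈3.675410, D=e−e_prev≈-0.028214; u=3/2·0.108884+3/4·3.675410+1/2·(-0.028214)≈2.905777; next y=1/5·0.891116+1/4·2.905777≈0.904667
n=13: y≈0.904667, sp=1, e=sp−y≈0.095333; I≈3.770742, D=e−e_prev≈-0.013551; u=3/2·0.095333+3/4·3.770742+1/2·(-0.013551)≈2.964280; next y=1/5·0.904667+1/4·2.964280≈0.922003

0 -1 -2.750 0.000
1 1 4.391 -0.688
2 1 -0.219 0.960
3 1 2.898 0.137
4 1 1.443 0.752
5 1 2.599 0.511
6 1 2.183 0.752
7 1 2.643 0.696
8 1 2.557 0.800
9 1 2.761 0.799
10 1 2.772 0.850
11 1 2.874 0.863
12 1 2.906 0.891
13 1 2.964 0.905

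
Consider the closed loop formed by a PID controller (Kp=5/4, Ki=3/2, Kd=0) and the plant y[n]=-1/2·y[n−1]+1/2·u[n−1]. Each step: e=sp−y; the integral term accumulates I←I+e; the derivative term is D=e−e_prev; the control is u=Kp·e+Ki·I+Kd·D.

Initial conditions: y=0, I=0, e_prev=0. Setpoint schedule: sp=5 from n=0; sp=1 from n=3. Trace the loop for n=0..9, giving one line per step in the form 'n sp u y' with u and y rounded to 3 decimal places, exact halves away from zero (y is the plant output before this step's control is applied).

0 5 13.750 0.000
1 5 2.344 6.875
2 5 24.668 -2.266
3 1 -18.698 13.467
4 1 43.862 -16.082
5 1 -57.164 29.972
6 1 101.613 -43.568
7 1 -150.972 72.591
8 1 248.665 -111.781
9 1 -385.175 180.223

(exact arithmetic carried between steps; '≈' marks a value shown rounded to 6 d.p. or computed from one; I and e_prev carry over from the previous line; the table rounds u and y to 3 d.p., halves away from zero)
n=0: y=0, sp=5, e=sp−y=5; I=5, D=e−e_prev=5; u=5/4·5+3/2·5+0·5=13.75; next y=-1/2·0+1/2·13.75=6.875
n=1: y=6.875, sp=5, e=sp−y=-1.875; I=3.125, D=e−e_prev=-6.875; u=5/4·(-1.875)+3/2·3.125+0·(-6.875)=2.34375; next y=-1/2·6.875+1/2·2.34375=-2.265625
n=2: y=-2.265625, sp=5, e=sp−y=7.265625; I=10.390625, D=e−e_prev=9.140625; u=5/4·7.265625+3/2·10.390625+0·9.140625≈24.667969; next y=-1/2·(-2.265625)+1/2·24.667969≈13.466797
n=3: y≈13.466797, sp=1, e=sp−y≈-12.466797; I≈-2.076172, D=e−e_prev≈-19.732422; u=5/4·(-12.466797)+3/2·(-2.076172)+0·(-19.732422)≈-18.697754; next y=-1/2·13.466797+1/2·(-18.697754)≈-16.082275
n=4: y≈-16.082275, sp=1, e=sp−y≈17.082275; I≈15.006104, D=e−e_prev≈29.549072; u=5/4·17.082275+3/2·15.006104+0·29.549072≈43.862000; next y=-1/2·(-16.082275)+1/2·43.862000≈29.972137
n=5: y≈29.972137, sp=1, e=sp−y≈-28.972137; I≈-13.966034, D=e−e_prev≈-46.054413; u=5/4·(-28.972137)+3/2·(-13.966034)+0·(-46.054413)≈-57.164223; next y=-1/2·29.972137+1/2·(-57.164223)≈-43.568180
n=6: y≈-43.568180, sp=1, e=sp−y≈44.568180; I≈30.602146, D=e−e_prev≈73.540318; u=5/4·44.568180+3/2·30.602146+0·73.540318≈101.613444; next y=-1/2·(-43.568180)+1/2·101.613444≈72.590812
n=7: y≈72.590812, sp=1, e=sp−y≈-71.590812; I≈-40.988666, D=e−e_prev≈-116.158992; u=5/4·(-71.590812)+3/2·(-40.988666)+0·(-116.158992)≈-150.971514; next y=-1/2·72.590812+1/2·(-150.971514)≈-111.781163
n=8: y≈-111.781163, sp=1, e=sp−y≈112.781163; I≈71.792497, D=e−e_prev≈184.371975; u=5/4·112.781163+3/2·71.792497+0·184.371975≈248.665200; next y=-1/2·(-111.781163)+1/2·248.665200≈180.223182
n=9: y≈180.223182, sp=1, e=sp−y≈-179.223182; I≈-107.430684, D=e−e_prev≈-292.004345; u=5/4·(-179.223182)+3/2·(-107.430684)+0·(-292.004345)≈-385.175004; next y=-1/2·180.223182+1/2·(-385.175004)≈-282.699093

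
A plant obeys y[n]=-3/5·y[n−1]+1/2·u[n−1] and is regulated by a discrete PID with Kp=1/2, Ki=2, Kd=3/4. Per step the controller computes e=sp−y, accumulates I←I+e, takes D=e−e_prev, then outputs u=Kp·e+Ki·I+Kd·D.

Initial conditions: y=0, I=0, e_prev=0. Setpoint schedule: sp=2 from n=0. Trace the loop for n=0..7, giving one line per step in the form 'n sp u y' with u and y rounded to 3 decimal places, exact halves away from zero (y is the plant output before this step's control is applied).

0 2 6.500 0.000
1 2 -1.563 3.250
2 2 17.814 -2.731
3 2 -20.360 10.546
4 2 60.429 -16.507
5 2 -106.881 40.119
6 2 241.651 -77.512
7 2 -483.294 167.333

(exact arithmetic carried between steps; '≈' marks a value shown rounded to 6 d.p. or computed from one; I and e_prev carry over from the previous line; the table rounds u and y to 3 d.p., halves away from zero)
n=0: y=0, sp=2, e=sp−y=2; I=2, D=e−e_prev=2; u=1/2·2+2·2+3/4·2=6.5; next y=-3/5·0+1/2·6.5=3.25
n=1: y=3.25, sp=2, e=sp−y=-1.25; I=0.75, D=e−e_prev=-3.25; u=1/2·(-1.25)+2·0.75+3/4·(-3.25)=-1.5625; next y=-3/5·3.25+1/2·(-1.5625)=-2.73125
n=2: y=-2.73125, sp=2, e=sp−y=4.73125; I=5.48125, D=e−e_prev=5.98125; u=1/2·4.73125+2·5.48125+3/4·5.98125≈17.814063; next y=-3/5·(-2.73125)+1/2·17.814063≈10.545781
n=3: y≈10.545781, sp=2, e=sp−y≈-8.545781; I≈-3.064531, D=e−e_prev≈-13.277031; u=1/2·(-8.545781)+2·(-3.064531)+3/4·(-13.277031)≈-20.359727; next y=-3/5·10.545781+1/2·(-20.359727)≈-16.507332
n=4: y≈-16.507332, sp=2, e=sp−y≈18.507332; I≈15.442801, D=e−e_prev≈27.053113; u=1/2·18.507332+2·15.442801+3/4·27.053113≈60.429103; next y=-3/5·(-16.507332)+1/2·60.429103≈40.118950
n=5: y≈40.118950, sp=2, e=sp−y≈-38.118950; I≈-22.676150, D=e−e_prev≈-56.626283; u=1/2·(-38.118950)+2·(-22.676150)+3/4·(-56.626283)≈-106.881487; next y=-3/5·40.118950+1/2·(-106.881487)≈-77.512114
n=6: y≈-77.512114, sp=2, e=sp−y≈79.512114; I≈56.835964, D=e−e_prev≈117.631064; u=1/2·79.512114+2·56.835964+3/4·117.631064≈241.651283; next y=-3/5·(-77.512114)+1/2·241.651283≈167.332909
n=7: y≈167.332909, sp=2, e=sp−y≈-165.332909; I≈-108.496946, D=e−e_prev≈-244.845023; u=1/2·(-165.332909)+2·(-108.496946)+3/4·(-244.845023)≈-483.294113; next y=-3/5·167.332909+1/2·(-483.294113)≈-342.046802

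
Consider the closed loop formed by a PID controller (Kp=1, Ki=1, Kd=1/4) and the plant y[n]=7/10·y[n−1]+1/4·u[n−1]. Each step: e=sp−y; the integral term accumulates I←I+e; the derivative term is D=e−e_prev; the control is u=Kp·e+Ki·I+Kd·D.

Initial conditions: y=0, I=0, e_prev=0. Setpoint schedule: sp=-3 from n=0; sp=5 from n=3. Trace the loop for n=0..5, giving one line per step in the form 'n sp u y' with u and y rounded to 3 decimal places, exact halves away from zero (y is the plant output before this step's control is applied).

0 -3 -6.750 0.000
1 -3 -5.203 -1.688
2 -3 -5.150 -2.482
3 5 13.355 -3.025
4 5 9.690 1.221
5 5 9.904 3.277

(exact arithmetic carried between steps; '≈' marks a value shown rounded to 6 d.p. or computed from one; I and e_prev carry over from the previous line; the table rounds u and y to 3 d.p., halves away from zero)
n=0: y=0, sp=-3, e=sp−y=-3; I=-3, D=e−e_prev=-3; u=1·(-3)+1·(-3)+1/4·(-3)=-6.75; next y=7/10·0+1/4·(-6.75)=-1.6875
n=1: y=-1.6875, sp=-3, e=sp−y=-1.3125; I=-4.3125, D=e−e_prev=1.6875; u=1·(-1.3125)+1·(-4.3125)+1/4·1.6875=-5.203125; next y=7/10·(-1.6875)+1/4·(-5.203125)≈-2.482031
n=2: y≈-2.482031, sp=-3, e=sp−y≈-0.517969; I≈-4.830469, D=e−e_prev≈0.794531; u=1·(-0.517969)+1·(-4.830469)+1/4·0.794531≈-5.149805; next y=7/10·(-2.482031)+1/4·(-5.149805)≈-3.024873
n=3: y≈-3.024873, sp=5, e=sp−y≈8.024873; I≈3.194404, D=e−e_prev≈8.542842; u=1·8.024873+1·3.194404+1/4·8.542842≈13.354988; next y=7/10·(-3.024873)+1/4·13.354988≈1.221336
n=4: y≈1.221336, sp=5, e=sp−y≈3.778664; I≈6.973068, D=e−e_prev≈-4.246209; u=1·3.778664+1·6.973068+1/4·(-4.246209)≈9.690180; next y=7/10·1.221336+1/4·9.690180≈3.277480
n=5: y≈3.277480, sp=5, e=sp−y≈1.722520; I≈8.695588, D=e−e_prev≈-2.056144; u=1·1.722520+1·8.695588+1/4·(-2.056144)≈9.904072; next y=7/10·3.277480+1/4·9.904072≈4.770254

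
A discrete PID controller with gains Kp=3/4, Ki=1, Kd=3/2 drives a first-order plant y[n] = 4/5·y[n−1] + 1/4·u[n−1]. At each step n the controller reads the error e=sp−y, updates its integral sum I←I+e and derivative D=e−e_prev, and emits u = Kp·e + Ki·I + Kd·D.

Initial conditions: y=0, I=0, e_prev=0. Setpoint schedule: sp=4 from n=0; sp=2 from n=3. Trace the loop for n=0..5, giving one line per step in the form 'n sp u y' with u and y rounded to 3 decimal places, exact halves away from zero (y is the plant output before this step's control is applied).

(exact arithmetic carried between steps; '≈' marks a value shown rounded to 6 d.p. or computed from one; I and e_prev carry over from the previous line; the table rounds u and y to 3 d.p., halves away from zero)
n=0: y=0, sp=4, e=sp−y=4; I=4, D=e−e_prev=4; u=3/4·4+1·4+3/2·4=13; next y=4/5·0+1/4·13=3.25
n=1: y=3.25, sp=4, e=sp−y=0.75; I=4.75, D=e−e_prev=-3.25; u=3/4·0.75+1·4.75+3/2·(-3.25)=0.4375; next y=4/5·3.25+1/4·0.4375=2.709375
n=2: y=2.709375, sp=4, e=sp−y=1.290625; I=6.040625, D=e−e_prev=0.540625; u=3/4·1.290625+1·6.040625+3/2·0.540625≈7.819531; next y=4/5·2.709375+1/4·7.819531≈4.122383
n=3: y≈4.122383, sp=2, e=sp−y≈-2.122383; I≈3.918242, D=e−e_prev≈-3.413008; u=3/4·(-2.122383)+1·3.918242+3/2·(-3.413008)≈-2.793057; next y=4/5·4.122383+1/4·(-2.793057)≈2.599642
n=4: y≈2.599642, sp=2, e=sp−y≈-0.599642; I≈3.318600, D=e−e_prev≈1.522741; u=3/4·(-0.599642)+1·3.318600+3/2·1.522741≈5.152980; next y=4/5·2.599642+1/4·5.152980≈3.367959
n=5: y≈3.367959, sp=2, e=sp−y≈-1.367959; I≈1.950642, D=e−e_prev≈-0.768316; u=3/4·(-1.367959)+1·1.950642+3/2·(-0.768316)≈-0.227802; next y=4/5·3.367959+1/4·(-0.227802)≈2.637416

0 4 13.000 0.000
1 4 0.438 3.250
2 4 7.820 2.709
3 2 -2.793 4.122
4 2 5.153 2.600
5 2 -0.228 3.368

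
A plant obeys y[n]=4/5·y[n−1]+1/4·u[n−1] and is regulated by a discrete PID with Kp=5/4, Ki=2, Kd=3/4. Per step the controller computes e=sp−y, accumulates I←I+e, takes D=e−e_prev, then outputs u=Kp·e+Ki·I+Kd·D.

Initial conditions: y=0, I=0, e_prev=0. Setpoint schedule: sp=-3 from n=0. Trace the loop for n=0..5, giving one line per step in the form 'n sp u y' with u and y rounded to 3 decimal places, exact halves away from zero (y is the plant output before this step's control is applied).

(exact arithmetic carried between steps; '≈' marks a value shown rounded to 6 d.p. or computed from one; I and e_prev carry over from the previous line; the table rounds u and y to 3 d.p., halves away from zero)
n=0: y=0, sp=-3, e=sp−y=-3; I=-3, D=e−e_prev=-3; u=5/4·(-3)+2·(-3)+3/4·(-3)=-12; next y=4/5·0+1/4·(-12)=-3
n=1: y=-3, sp=-3, e=sp−y=0; I=-3, D=e−e_prev=3; u=5/4·0+2·(-3)+3/4·3=-3.75; next y=4/5·(-3)+1/4·(-3.75)=-3.3375
n=2: y=-3.3375, sp=-3, e=sp−y=0.3375; I=-2.6625, D=e−e_prev=0.3375; u=5/4·0.3375+2·(-2.6625)+3/4·0.3375=-4.65; next y=4/5·(-3.3375)+1/4·(-4.65)=-3.8325
n=3: y=-3.8325, sp=-3, e=sp−y=0.8325; I=-1.83, D=e−e_prev=0.495; u=5/4·0.8325+2·(-1.83)+3/4·0.495=-2.248125; next y=4/5·(-3.8325)+1/4·(-2.248125)≈-3.628031
n=4: y≈-3.628031, sp=-3, e=sp−y≈0.628031; I≈-1.201969, D=e−e_prev≈-0.204469; u=5/4·0.628031+2·(-1.201969)+3/4·(-0.204469)≈-1.77225; next y=4/5·(-3.628031)+1/4·(-1.77225)≈-3.345488
n=5: y≈-3.345488, sp=-3, e=sp−y≈0.345488; I≈-0.856481, D=e−e_prev≈-0.282544; u=5/4·0.345488+2·(-0.856481)+3/4·(-0.282544)≈-1.493011; next y=4/5·(-3.345488)+1/4·(-1.493011)≈-3.049643

0 -3 -12.000 0.000
1 -3 -3.750 -3.000
2 -3 -4.650 -3.338
3 -3 -2.248 -3.833
4 -3 -1.772 -3.628
5 -3 -1.493 -3.345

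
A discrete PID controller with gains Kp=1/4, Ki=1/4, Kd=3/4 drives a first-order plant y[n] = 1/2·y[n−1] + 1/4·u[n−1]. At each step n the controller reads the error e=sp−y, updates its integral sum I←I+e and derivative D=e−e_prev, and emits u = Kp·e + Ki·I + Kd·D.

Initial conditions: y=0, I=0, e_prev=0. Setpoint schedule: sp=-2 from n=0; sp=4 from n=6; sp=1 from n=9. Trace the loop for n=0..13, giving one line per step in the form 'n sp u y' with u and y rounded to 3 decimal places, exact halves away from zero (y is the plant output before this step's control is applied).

(exact arithmetic carried between steps; '≈' marks a value shown rounded to 6 d.p. or computed from one; I and e_prev carry over from the previous line; the table rounds u and y to 3 d.p., halves away from zero)
n=0: y=0, sp=-2, e=sp−y=-2; I=-2, D=e−e_prev=-2; u=1/4·(-2)+1/4·(-2)+3/4·(-2)=-2.5; next y=1/2·0+1/4·(-2.5)=-0.625
n=1: y=-0.625, sp=-2, e=sp−y=-1.375; I=-3.375, D=e−e_prev=0.625; u=1/4·(-1.375)+1/4·(-3.375)+3/4·0.625=-0.71875; next y=1/2·(-0.625)+1/4·(-0.71875)≈-0.492188
n=2: y≈-0.492188, sp=-2, e=sp−y≈-1.507813; I≈-4.882813, D=e−e_prev≈-0.132813; u=1/4·(-1.507813)+1/4·(-4.882813)+3/4·(-0.132813)≈-1.697266; next y=1/2·(-0.492188)+1/4·(-1.697266)≈-0.670410
n=3: y≈-0.670410, sp=-2, e=sp−y≈-1.329590; I≈-6.212402, D=e−e_prev≈0.178223; u=1/4·(-1.329590)+1/4·(-6.212402)+3/4·0.178223≈-1.751831; next y=1/2·(-0.670410)+1/4·(-1.751831)≈-0.773163
n=4: y≈-0.773163, sp=-2, e=sp−y≈-1.226837; I≈-7.439240, D=e−e_prev≈0.102753; u=1/4·(-1.226837)+1/4·(-7.439240)+3/4·0.102753≈-2.089455; next y=1/2·(-0.773163)+1/4·(-2.089455)≈-0.908945
n=5: y≈-0.908945, sp=-2, e=sp−y≈-1.091055; I≈-8.530294, D=e−e_prev≈0.135782; u=1/4·(-1.091055)+1/4·(-8.530294)+3/4·0.135782≈-2.303501; next y=1/2·(-0.908945)+1/4·(-2.303501)≈-1.030348
n=6: y≈-1.030348, sp=4, e=sp−y≈5.030348; I≈-3.499947, D=e−e_prev≈6.121403; u=1/4·5.030348+1/4·(-3.499947)+3/4·6.121403≈4.973652; next y=1/2·(-1.030348)+1/4·4.973652≈0.728239
n=7: y≈0.728239, sp=4, e=sp−y≈3.271761; I≈-0.228186, D=e−e_prev≈-1.758587; u=1/4·3.271761+1/4·(-0.228186)+3/4·(-1.758587)≈-0.558046; next y=1/2·0.728239+1/4·(-0.558046)≈0.224608
n=8: y≈0.224608, sp=4, e=sp−y≈3.775392; I≈3.547206, D=e−e_prev≈0.503631; u=1/4·3.775392+1/4·3.547206+3/4·0.503631≈2.208373; next y=1/2·0.224608+1/4·2.208373≈0.664397
n=9: y≈0.664397, sp=1, e=sp−y≈0.335603; I≈3.882809, D=e−e_prev≈-3.439789; u=1/4·0.335603+1/4·3.882809+3/4·(-3.439789)≈-1.525239; next y=1/2·0.664397+1/4·(-1.525239)≈-0.049111
n=10: y≈-0.049111, sp=1, e=sp−y≈1.049111; I≈4.931920, D=e−e_prev≈0.713508; u=1/4·1.049111+1/4·4.931920+3/4·0.713508≈2.030389; next y=1/2·(-0.049111)+1/4·2.030389≈0.483042
n=11: y≈0.483042, sp=1, e=sp−y≈0.516958; I≈5.448878, D=e−e_prev≈-0.532153; u=1/4·0.516958+1/4·5.448878+3/4·(-0.532153)≈1.092345; next y=1/2·0.483042+1/4·1.092345≈0.514607
n=12: y≈0.514607, sp=1, e=sp−y≈0.485393; I≈5.934271, D=e−e_prev≈-0.031565; u=1/4·0.485393+1/4·5.934271+3/4·(-0.031565)≈1.581242; next y=1/2·0.514607+1/4·1.581242≈0.652614
n=13: y≈0.652614, sp=1, e=sp−y≈0.347386; I≈6.281657, D=e−e_prev≈-0.138007; u=1/4·0.347386+1/4·6.281657+3/4·(-0.138007)≈1.553756; next y=1/2·0.652614+1/4·1.553756≈0.714746

0 -2 -2.500 0.000
1 -2 -0.719 -0.625
2 -2 -1.697 -0.492
3 -2 -1.752 -0.670
4 -2 -2.089 -0.773
5 -2 -2.304 -0.909
6 4 4.974 -1.030
7 4 -0.558 0.728
8 4 2.208 0.225
9 1 -1.525 0.664
10 1 2.030 -0.049
11 1 1.092 0.483
12 1 1.581 0.515
13 1 1.554 0.653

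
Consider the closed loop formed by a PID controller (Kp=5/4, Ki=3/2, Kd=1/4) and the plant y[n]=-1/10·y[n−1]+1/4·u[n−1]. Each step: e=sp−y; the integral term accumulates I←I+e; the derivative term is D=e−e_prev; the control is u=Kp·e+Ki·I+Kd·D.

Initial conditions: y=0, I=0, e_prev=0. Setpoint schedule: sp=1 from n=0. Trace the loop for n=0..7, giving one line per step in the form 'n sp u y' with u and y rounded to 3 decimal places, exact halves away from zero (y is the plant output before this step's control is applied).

0 1 3.000 0.000
1 1 2.000 0.750
2 1 3.538 0.425
3 1 3.068 0.842
4 1 3.887 0.683
5 1 3.661 0.903
6 1 4.096 0.825
7 1 3.989 0.942

(exact arithmetic carried between steps; '≈' marks a value shown rounded to 6 d.p. or computed from one; I and e_prev carry over from the previous line; the table rounds u and y to 3 d.p., halves away from zero)
n=0: y=0, sp=1, e=sp−y=1; I=1, D=e−e_prev=1; u=5/4·1+3/2·1+1/4·1=3; next y=-1/10·0+1/4·3=0.75
n=1: y=0.75, sp=1, e=sp−y=0.25; I=1.25, D=e−e_prev=-0.75; u=5/4·0.25+3/2·1.25+1/4·(-0.75)=2; next y=-1/10·0.75+1/4·2=0.425
n=2: y=0.425, sp=1, e=sp−y=0.575; I=1.825, D=e−e_prev=0.325; u=5/4·0.575+3/2·1.825+1/4·0.325=3.5375; next y=-1/10·0.425+1/4·3.5375=0.841875
n=3: y=0.841875, sp=1, e=sp−y=0.158125; I=1.983125, D=e−e_prev=-0.416875; u=5/4·0.158125+3/2·1.983125+1/4·(-0.416875)=3.068125; next y=-1/10·0.841875+1/4·3.068125≈0.682844
n=4: y≈0.682844, sp=1, e=sp−y≈0.317156; I≈2.300281, D=e−e_prev≈0.159031; u=5/4·0.317156+3/2·2.300281+1/4·0.159031≈3.886625; next y=-1/10·0.682844+1/4·3.886625≈0.903372
n=5: y≈0.903372, sp=1, e=sp−y≈0.096628; I≈2.396909, D=e−e_prev≈-0.220528; u=5/4·0.096628+3/2·2.396909+1/4·(-0.220528)≈3.661017; next y=-1/10·0.903372+1/4·3.661017≈0.824917
n=6: y≈0.824917, sp=1, e=sp−y≈0.175083; I≈2.571992, D=e−e_prev≈0.078455; u=5/4·0.175083+3/2·2.571992+1/4·0.078455≈4.096456; next y=-1/10·0.824917+1/4·4.096456≈0.941622
n=7: y≈0.941622, sp=1, e=sp−y≈0.058378; I≈2.630370, D=e−e_prev≈-0.116705; u=5/4·0.058378+3/2·2.630370+1/4·(-0.116705)≈3.989351; next y=-1/10·0.941622+1/4·3.989351≈0.903176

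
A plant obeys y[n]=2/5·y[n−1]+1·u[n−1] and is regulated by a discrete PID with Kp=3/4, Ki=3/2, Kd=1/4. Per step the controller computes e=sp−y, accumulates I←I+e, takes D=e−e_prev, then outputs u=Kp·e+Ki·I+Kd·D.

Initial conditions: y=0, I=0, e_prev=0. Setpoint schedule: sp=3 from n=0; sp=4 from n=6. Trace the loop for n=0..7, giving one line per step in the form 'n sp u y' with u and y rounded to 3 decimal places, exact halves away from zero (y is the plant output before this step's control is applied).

(exact arithmetic carried between steps; '≈' marks a value shown rounded to 6 d.p. or computed from one; I and e_prev carry over from the previous line; the table rounds u and y to 3 d.p., halves away from zero)
n=0: y=0, sp=3, e=sp−y=3; I=3, D=e−e_prev=3; u=3/4·3+3/2·3+1/4·3=7.5; next y=2/5·0+1·7.5=7.5
n=1: y=7.5, sp=3, e=sp−y=-4.5; I=-1.5, D=e−e_prev=-7.5; u=3/4·(-4.5)+3/2·(-1.5)+1/4·(-7.5)=-7.5; next y=2/5·7.5+1·(-7.5)=-4.5
n=2: y=-4.5, sp=3, e=sp−y=7.5; I=6, D=e−e_prev=12; u=3/4·7.5+3/2·6+1/4·12=17.625; next y=2/5·(-4.5)+1·17.625=15.825
n=3: y=15.825, sp=3, e=sp−y=-12.825; I=-6.825, D=e−e_prev=-20.325; u=3/4·(-12.825)+3/2·(-6.825)+1/4·(-20.325)=-24.9375; next y=2/5·15.825+1·(-24.9375)=-18.6075
n=4: y=-18.6075, sp=3, e=sp−y=21.6075; I=14.7825, D=e−e_prev=34.4325; u=3/4·21.6075+3/2·14.7825+1/4·34.4325=46.9875; next y=2/5·(-18.6075)+1·46.9875=39.5445
n=5: y=39.5445, sp=3, e=sp−y=-36.5445; I=-21.762, D=e−e_prev=-58.152; u=3/4·(-36.5445)+3/2·(-21.762)+1/4·(-58.152)=-74.589375; next y=2/5·39.5445+1·(-74.589375)=-58.771575
n=6: y=-58.771575, sp=4, e=sp−y=62.771575; I=41.009575, D=e−e_prev=99.316075; u=3/4·62.771575+3/2·41.009575+1/4·99.316075≈133.422063; next y=2/5·(-58.771575)+1·133.422063≈109.913433
n=7: y≈109.913433, sp=4, e=sp−y≈-105.913433; I≈-64.903858, D=e−e_prev≈-168.685008; u=3/4·(-105.913433)+3/2·(-64.903858)+1/4·(-168.685008)≈-218.962113; next y=2/5·109.913433+1·(-218.962113)≈-174.996740

0 3 7.500 0.000
1 3 -7.500 7.500
2 3 17.625 -4.500
3 3 -24.938 15.825
4 3 46.988 -18.608
5 3 -74.589 39.545
6 4 133.422 -58.772
7 4 -218.962 109.913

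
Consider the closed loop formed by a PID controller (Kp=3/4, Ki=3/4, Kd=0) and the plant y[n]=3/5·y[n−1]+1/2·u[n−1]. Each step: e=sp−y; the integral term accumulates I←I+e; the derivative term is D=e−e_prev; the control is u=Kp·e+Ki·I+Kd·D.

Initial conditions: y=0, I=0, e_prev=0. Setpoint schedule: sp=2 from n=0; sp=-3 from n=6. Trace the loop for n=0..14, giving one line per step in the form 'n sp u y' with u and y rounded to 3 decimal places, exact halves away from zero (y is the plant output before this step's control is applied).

0 2 3.000 0.000
1 2 2.250 1.500
2 2 1.838 2.025
3 2 1.656 2.134
4 2 1.594 2.108
5 2 1.582 2.062
6 -3 -5.914 2.028
7 -3 -4.033 -1.740
8 -3 -2.997 -3.060
9 -3 -2.540 -3.335
10 -3 -2.385 -3.271
11 -3 -2.356 -3.155
12 -3 -2.366 -3.071
13 -3 -2.381 -3.025
14 -3 -2.391 -3.006

(exact arithmetic carried between steps; '≈' marks a value shown rounded to 6 d.p. or computed from one; I and e_prev carry over from the previous line; the table rounds u and y to 3 d.p., halves away from zero)
n=0: y=0, sp=2, e=sp−y=2; I=2, D=e−e_prev=2; u=3/4·2+3/4·2+0·2=3; next y=3/5·0+1/2·3=1.5
n=1: y=1.5, sp=2, e=sp−y=0.5; I=2.5, D=e−e_prev=-1.5; u=3/4·0.5+3/4·2.5+0·(-1.5)=2.25; next y=3/5·1.5+1/2·2.25=2.025
n=2: y=2.025, sp=2, e=sp−y=-0.025; I=2.475, D=e−e_prev=-0.525; u=3/4·(-0.025)+3/4·2.475+0·(-0.525)=1.8375; next y=3/5·2.025+1/2·1.8375=2.13375
n=3: y=2.13375, sp=2, e=sp−y=-0.13375; I=2.34125, D=e−e_prev=-0.10875; u=3/4·(-0.13375)+3/4·2.34125+0·(-0.10875)=1.655625; next y=3/5·2.13375+1/2·1.655625≈2.108063
n=4: y≈2.108063, sp=2, e=sp−y≈-0.108063; I≈2.233188, D=e−e_prev≈0.025688; u=3/4·(-0.108063)+3/4·2.233188+0·0.025688≈1.593844; next y=3/5·2.108063+1/2·1.593844≈2.061759
n=5: y≈2.061759, sp=2, e=sp−y≈-0.061759; I≈2.171428, D=e−e_prev≈0.046303; u=3/4·(-0.061759)+3/4·2.171428+0·0.046303≈1.582252; next y=3/5·2.061759+1/2·1.582252≈2.028181
n=6: y≈2.028181, sp=-3, e=sp−y≈-5.028181; I≈-2.856753, D=e−e_prev≈-4.966422; u=3/4·(-5.028181)+3/4·(-2.856753)+0·(-4.966422)≈-5.913701; next y=3/5·2.028181+1/2·(-5.913701)≈-1.739942
n=7: y≈-1.739942, sp=-3, e=sp−y≈-1.260058; I≈-4.116812, D=e−e_prev≈3.768123; u=3/4·(-1.260058)+3/4·(-4.116812)+0·3.768123≈-4.032652; next y=3/5·(-1.739942)+1/2·(-4.032652)≈-3.060291
n=8: y≈-3.060291, sp=-3, e=sp−y≈0.060291; I≈-4.056520, D=e−e_prev≈1.320350; u=3/4·0.060291+3/4·(-4.056520)+0·1.320350≈-2.997172; next y=3/5·(-3.060291)+1/2·(-2.997172)≈-3.334761
n=9: y≈-3.334761, sp=-3, e=sp−y≈0.334761; I≈-3.721760, D=e−e_prev≈0.274469; u=3/4·0.334761+3/4·(-3.721760)+0·0.274469≈-2.540249; next y=3/5·(-3.334761)+1/2·(-2.540249)≈-3.270981
n=10: y≈-3.270981, sp=-3, e=sp−y≈0.270981; I≈-3.450779, D=e−e_prev≈-0.063780; u=3/4·0.270981+3/4·(-3.450779)+0·(-0.063780)≈-2.384848; next y=3/5·(-3.270981)+1/2·(-2.384848)≈-3.155013
n=11: y≈-3.155013, sp=-3, e=sp−y≈0.155013; I≈-3.295766, D=e−e_prev≈-0.115968; u=3/4·0.155013+3/4·(-3.295766)+0·(-0.115968)≈-2.355565; next y=3/5·(-3.155013)+1/2·(-2.355565)≈-3.070790
n=12: y≈-3.070790, sp=-3, e=sp−y≈0.070790; I≈-3.224976, D=e−e_prev≈-0.084223; u=3/4·0.070790+3/4·(-3.224976)+0·(-0.084223)≈-2.365639; next y=3/5·(-3.070790)+1/2·(-2.365639)≈-3.025294
n=13: y≈-3.025294, sp=-3, e=sp−y≈0.025294; I≈-3.199682, D=e−e_prev≈-0.045496; u=3/4·0.025294+3/4·(-3.199682)+0·(-0.045496)≈-2.380791; next y=3/5·(-3.025294)+1/2·(-2.380791)≈-3.005572
n=14: y≈-3.005572, sp=-3, e=sp−y≈0.005572; I≈-3.194110, D=e−e_prev≈-0.019722; u=3/4·0.005572+3/4·(-3.194110)+0·(-0.019722)≈-2.391404; next y=3/5·(-3.005572)+1/2·(-2.391404)≈-2.999045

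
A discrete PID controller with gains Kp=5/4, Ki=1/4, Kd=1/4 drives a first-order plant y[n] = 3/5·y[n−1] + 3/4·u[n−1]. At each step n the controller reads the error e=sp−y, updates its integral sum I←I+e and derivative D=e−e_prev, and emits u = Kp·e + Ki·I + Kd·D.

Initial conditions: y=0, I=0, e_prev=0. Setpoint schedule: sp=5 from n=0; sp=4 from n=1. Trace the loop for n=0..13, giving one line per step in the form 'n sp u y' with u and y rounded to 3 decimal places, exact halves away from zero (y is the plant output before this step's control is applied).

(exact arithmetic carried between steps; '≈' marks a value shown rounded to 6 d.p. or computed from one; I and e_prev carry over from the previous line; the table rounds u and y to 3 d.p., halves away from zero)
n=0: y=0, sp=5, e=sp−y=5; I=5, D=e−e_prev=5; u=5/4·5+1/4·5+1/4·5=8.75; next y=3/5·0+3/4·8.75=6.5625
n=1: y=6.5625, sp=4, e=sp−y=-2.5625; I=2.4375, D=e−e_prev=-7.5625; u=5/4·(-2.5625)+1/4·2.4375+1/4·(-7.5625)=-4.484375; next y=3/5·6.5625+3/4·(-4.484375)≈0.574219
n=2: y≈0.574219, sp=4, e=sp−y≈3.425781; I≈5.863281, D=e−e_prev≈5.988281; u=5/4·3.425781+1/4·5.863281+1/4·5.988281≈7.245117; next y=3/5·0.574219+3/4·7.245117≈5.778369
n=3: y≈5.778369, sp=4, e=sp−y≈-1.778369; I≈4.084912, D=e−e_prev≈-5.204150; u=5/4·(-1.778369)+1/4·4.084912+1/4·(-5.204150)≈-2.502771; next y=3/5·5.778369+3/4·(-2.502771)≈1.589943
n=4: y≈1.589943, sp=4, e=sp−y≈2.410057; I≈6.494969, D=e−e_prev≈4.188426; u=5/4·2.410057+1/4·6.494969+1/4·4.188426≈5.683420; next y=3/5·1.589943+3/4·5.683420≈5.216531
n=5: y≈5.216531, sp=4, e=sp−y≈-1.216531; I≈5.278438, D=e−e_prev≈-3.626587; u=5/4·(-1.216531)+1/4·5.278438+1/4·(-3.626587)≈-1.107701; next y=3/5·5.216531+3/4·(-1.107701)≈2.299143
n=6: y≈2.299143, sp=4, e=sp−y≈1.700857; I≈6.979295, D=e−e_prev≈2.917388; u=5/4·1.700857+1/4·6.979295+1/4·2.917388≈4.600242; next y=3/5·2.299143+3/4·4.600242≈4.829667
n=7: y≈4.829667, sp=4, e=sp−y≈-0.829667; I≈6.149628, D=e−e_prev≈-2.530524; u=5/4·(-0.829667)+1/4·6.149628+1/4·(-2.530524)≈-0.132308; next y=3/5·4.829667+3/4·(-0.132308)≈2.798569
n=8: y≈2.798569, sp=4, e=sp−y≈1.201431; I≈7.351059, D=e−e_prev≈2.031098; u=5/4·1.201431+1/4·7.351059+1/4·2.031098≈3.847328; next y=3/5·2.798569+3/4·3.847328≈4.564637
n=9: y≈4.564637, sp=4, e=sp−y≈-0.564637; I≈6.786421, D=e−e_prev≈-1.766068; u=5/4·(-0.564637)+1/4·6.786421+1/4·(-1.766068)≈0.549292; next y=3/5·4.564637+3/4·0.549292≈3.150751
n=10: y≈3.150751, sp=4, e=sp−y≈0.849249; I≈7.635670, D=e−e_prev≈1.413886; u=5/4·0.849249+1/4·7.635670+1/4·1.413886≈3.323950; next y=3/5·3.150751+3/4·3.323950≈4.383413
n=11: y≈4.383413, sp=4, e=sp−y≈-0.383413; I≈7.252257, D=e−e_prev≈-1.232662; u=5/4·(-0.383413)+1/4·7.252257+1/4·(-1.232662)≈1.025632; next y=3/5·4.383413+3/4·1.025632≈3.399272
n=12: y≈3.399272, sp=4, e=sp−y≈0.600728; I≈7.852985, D=e−e_prev≈0.984141; u=5/4·0.600728+1/4·7.852985+1/4·0.984141≈2.960192; next y=3/5·3.399272+3/4·2.960192≈4.259707
n=13: y≈4.259707, sp=4, e=sp−y≈-0.259707; I≈7.593278, D=e−e_prev≈-0.860435; u=5/4·(-0.259707)+1/4·7.593278+1/4·(-0.860435)≈1.358577; next y=3/5·4.259707+3/4·1.358577≈3.574757

0 5 8.750 0.000
1 4 -4.484 6.563
2 4 7.245 0.574
3 4 -2.503 5.778
4 4 5.683 1.590
5 4 -1.108 5.217
6 4 4.600 2.299
7 4 -0.132 4.830
8 4 3.847 2.799
9 4 0.549 4.565
10 4 3.324 3.151
11 4 1.026 4.383
12 4 2.960 3.399
13 4 1.359 4.260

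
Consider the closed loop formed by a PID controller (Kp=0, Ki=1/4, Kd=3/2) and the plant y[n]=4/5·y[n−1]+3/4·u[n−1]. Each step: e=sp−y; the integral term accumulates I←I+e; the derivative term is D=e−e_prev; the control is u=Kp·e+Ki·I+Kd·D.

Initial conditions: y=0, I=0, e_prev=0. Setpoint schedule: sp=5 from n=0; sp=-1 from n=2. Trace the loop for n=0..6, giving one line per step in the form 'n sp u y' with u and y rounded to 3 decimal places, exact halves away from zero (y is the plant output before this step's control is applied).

0 5 8.750 0.000
1 5 -8.984 6.563
2 -1 4.058 -1.488
3 -1 -4.743 1.853
4 -1 6.429 -2.075
5 -1 -8.358 3.161
6 -1 10.533 -3.739

(exact arithmetic carried between steps; '≈' marks a value shown rounded to 6 d.p. or computed from one; I and e_prev carry over from the previous line; the table rounds u and y to 3 d.p., halves away from zero)
n=0: y=0, sp=5, e=sp−y=5; I=5, D=e−e_prev=5; u=0·5+1/4·5+3/2·5=8.75; next y=4/5·0+3/4·8.75=6.5625
n=1: y=6.5625, sp=5, e=sp−y=-1.5625; I=3.4375, D=e−e_prev=-6.5625; u=0·(-1.5625)+1/4·3.4375+3/2·(-6.5625)=-8.984375; next y=4/5·6.5625+3/4·(-8.984375)≈-1.488281
n=2: y≈-1.488281, sp=-1, e=sp−y≈0.488281; I≈3.925781, D=e−e_prev≈2.050781; u=0·0.488281+1/4·3.925781+3/2·2.050781≈4.057617; next y=4/5·(-1.488281)+3/4·4.057617≈1.852588
n=3: y≈1.852588, sp=-1, e=sp−y≈-2.852588; I≈1.073193, D=e−e_prev≈-3.340869; u=0·(-2.852588)+1/4·1.073193+3/2·(-3.340869)≈-4.743005; next y=4/5·1.852588+3/4·(-4.743005)≈-2.075184
n=4: y≈-2.075184, sp=-1, e=sp−y≈1.075184; I≈2.148377, D=e−e_prev≈3.927772; u=0·1.075184+1/4·2.148377+3/2·3.927772≈6.428752; next y=4/5·(-2.075184)+3/4·6.428752≈3.161417
n=5: y≈3.161417, sp=-1, e=sp−y≈-4.161417; I≈-2.013040, D=e−e_prev≈-5.236601; u=0·(-4.161417)+1/4·(-2.013040)+3/2·(-5.236601)≈-8.358161; next y=4/5·3.161417+3/4·(-8.358161)≈-3.739487
n=6: y≈-3.739487, sp=-1, e=sp−y≈2.739487; I≈0.726447, D=e−e_prev≈6.900904; u=0·2.739487+1/4·0.726447+3/2·6.900904≈10.532968; next y=4/5·(-3.739487)+3/4·10.532968≈4.908136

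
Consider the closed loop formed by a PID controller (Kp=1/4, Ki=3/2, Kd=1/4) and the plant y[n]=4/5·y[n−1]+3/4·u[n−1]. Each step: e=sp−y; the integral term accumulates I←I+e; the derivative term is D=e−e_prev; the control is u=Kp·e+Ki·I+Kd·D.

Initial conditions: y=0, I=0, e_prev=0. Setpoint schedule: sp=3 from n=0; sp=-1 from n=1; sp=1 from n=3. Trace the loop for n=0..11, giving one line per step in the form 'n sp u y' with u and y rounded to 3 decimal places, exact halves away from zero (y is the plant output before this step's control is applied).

(exact arithmetic carried between steps; '≈' marks a value shown rounded to 6 d.p. or computed from one; I and e_prev carry over from the previous line; the table rounds u and y to 3 d.p., halves away from zero)
n=0: y=0, sp=3, e=sp−y=3; I=3, D=e−e_prev=3; u=1/4·3+3/2·3+1/4·3=6; next y=4/5·0+3/4·6=4.5
n=1: y=4.5, sp=-1, e=sp−y=-5.5; I=-2.5, D=e−e_prev=-8.5; u=1/4·(-5.5)+3/2·(-2.5)+1/4·(-8.5)=-7.25; next y=4/5·4.5+3/4·(-7.25)=-1.8375
n=2: y=-1.8375, sp=-1, e=sp−y=0.8375; I=-1.6625, D=e−e_prev=6.3375; u=1/4·0.8375+3/2·(-1.6625)+1/4·6.3375=-0.7; next y=4/5·(-1.8375)+3/4·(-0.7)=-1.995
n=3: y=-1.995, sp=1, e=sp−y=2.995; I=1.3325, D=e−e_prev=2.1575; u=1/4·2.995+3/2·1.3325+1/4·2.1575=3.286875; next y=4/5·(-1.995)+3/4·3.286875≈0.869156
n=4: y≈0.869156, sp=1, e=sp−y≈0.130844; I≈1.463344, D=e−e_prev≈-2.864156; u=1/4·0.130844+3/2·1.463344+1/4·(-2.864156)≈1.511688; next y=4/5·0.869156+3/4·1.511688≈1.829091
n=5: y≈1.829091, sp=1, e=sp−y≈-0.829091; I≈0.634253, D=e−e_prev≈-0.959934; u=1/4·(-0.829091)+3/2·0.634253+1/4·(-0.959934)≈0.504123; next y=4/5·1.829091+3/4·0.504123≈1.841365
n=6: y≈1.841365, sp=1, e=sp−y≈-0.841365; I≈-0.207112, D=e−e_prev≈-0.012274; u=1/4·(-0.841365)+3/2·(-0.207112)+1/4·(-0.012274)≈-0.524078; next y=4/5·1.841365+3/4·(-0.524078)≈1.080034
n=7: y≈1.080034, sp=1, e=sp−y≈-0.080034; I≈-0.287146, D=e−e_prev≈0.761331; u=1/4·(-0.080034)+3/2·(-0.287146)+1/4·0.761331≈-0.260394; next y=4/5·1.080034+3/4·(-0.260394)≈0.668731
n=8: y≈0.668731, sp=1, e=sp−y≈0.331269; I≈0.044123, D=e−e_prev≈0.411302; u=1/4·0.331269+3/2·0.044123+1/4·0.411302≈0.251827; next y=4/5·0.668731+3/4·0.251827≈0.723855
n=9: y≈0.723855, sp=1, e=sp−y≈0.276145; I≈0.320267, D=e−e_prev≈-0.055124; u=1/4·0.276145+3/2·0.320267+1/4·(-0.055124)≈0.535656; next y=4/5·0.723855+3/4·0.535656≈0.980827
n=10: y≈0.980827, sp=1, e=sp−y≈0.019173; I≈0.339441, D=e−e_prev≈-0.256971; u=1/4·0.019173+3/2·0.339441+1/4·(-0.256971)≈0.449712; next y=4/5·0.980827+3/4·0.449712≈1.121945
n=11: y≈1.121945, sp=1, e=sp−y≈-0.121945; I≈0.217496, D=e−e_prev≈-0.141119; u=1/4·(-0.121945)+3/2·0.217496+1/4·(-0.141119)≈0.260478; next y=4/5·1.121945+3/4·0.260478≈1.092914

0 3 6.000 0.000
1 -1 -7.250 4.500
2 -1 -0.700 -1.838
3 1 3.287 -1.995
4 1 1.512 0.869
5 1 0.504 1.829
6 1 -0.524 1.841
7 1 -0.260 1.080
8 1 0.252 0.669
9 1 0.536 0.724
10 1 0.450 0.981
11 1 0.260 1.122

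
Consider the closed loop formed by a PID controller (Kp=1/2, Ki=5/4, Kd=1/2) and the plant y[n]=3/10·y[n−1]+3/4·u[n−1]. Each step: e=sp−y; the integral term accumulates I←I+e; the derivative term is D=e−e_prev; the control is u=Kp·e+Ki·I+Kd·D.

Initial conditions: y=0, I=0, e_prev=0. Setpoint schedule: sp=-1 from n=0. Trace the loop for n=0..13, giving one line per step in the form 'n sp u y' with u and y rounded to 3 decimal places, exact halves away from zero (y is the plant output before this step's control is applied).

(exact arithmetic carried between steps; '≈' marks a value shown rounded to 6 d.p. or computed from one; I and e_prev carry over from the previous line; the table rounds u and y to 3 d.p., halves away from zero)
n=0: y=0, sp=-1, e=sp−y=-1; I=-1, D=e−e_prev=-1; u=1/2·(-1)+5/4·(-1)+1/2·(-1)=-2.25; next y=3/10·0+3/4·(-2.25)=-1.6875
n=1: y=-1.6875, sp=-1, e=sp−y=0.6875; I=-0.3125, D=e−e_prev=1.6875; u=1/2·0.6875+5/4·(-0.3125)+1/2·1.6875=0.796875; next y=3/10·(-1.6875)+3/4·0.796875≈0.091406
n=2: y≈0.091406, sp=-1, e=sp−y≈-1.091406; I≈-1.403906, D=e−e_prev≈-1.778906; u=1/2·(-1.091406)+5/4·(-1.403906)+1/2·(-1.778906)≈-3.190039; next y=3/10·0.091406+3/4·(-3.190039)≈-2.365107
n=3: y≈-2.365107, sp=-1, e=sp−y≈1.365107; I≈-0.038799, D=e−e_prev≈2.456514; u=1/2·1.365107+5/4·(-0.038799)+1/2·2.456514≈1.862312; next y=3/10·(-2.365107)+3/4·1.862312≈0.687202
n=4: y≈0.687202, sp=-1, e=sp−y≈-1.687202; I≈-1.726001, D=e−e_prev≈-3.052309; u=1/2·(-1.687202)+5/4·(-1.726001)+1/2·(-3.052309)≈-4.527256; next y=3/10·0.687202+3/4·(-4.527256)≈-3.189282
n=5: y≈-3.189282, sp=-1, e=sp−y≈2.189282; I≈0.463281, D=e−e_prev≈3.876483; u=1/2·2.189282+5/4·0.463281+1/2·3.876483≈3.611984; next y=3/10·(-3.189282)+3/4·3.611984≈1.752203
n=6: y≈1.752203, sp=-1, e=sp−y≈-2.752203; I≈-2.288922, D=e−e_prev≈-4.941485; u=1/2·(-2.752203)+5/4·(-2.288922)+1/2·(-4.941485)≈-6.707997; next y=3/10·1.752203+3/4·(-6.707997)≈-4.505337
n=7: y≈-4.505337, sp=-1, e=sp−y≈3.505337; I≈1.216415, D=e−e_prev≈6.257540; u=1/2·3.505337+5/4·1.216415+1/2·6.257540≈6.401957; next y=3/10·(-4.505337)+3/4·6.401957≈3.449866
n=8: y≈3.449866, sp=-1, e=sp−y≈-4.449866; I≈-3.233452, D=e−e_prev≈-7.955203; u=1/2·(-4.449866)+5/4·(-3.233452)+1/2·(-7.955203)≈-10.244350; next y=3/10·3.449866+3/4·(-10.244350)≈-6.648302
n=9: y≈-6.648302, sp=-1, e=sp−y≈5.648302; I≈2.414850, D=e−e_prev≈10.098169; u=1/2·5.648302+5/4·2.414850+1/2·10.098169≈10.891799; next y=3/10·(-6.648302)+3/4·10.891799≈6.174358
n=10: y≈6.174358, sp=-1, e=sp−y≈-7.174358; I≈-4.759508, D=e−e_prev≈-12.822661; u=1/2·(-7.174358)+5/4·(-4.759508)+1/2·(-12.822661)≈-15.947894; next y=3/10·6.174358+3/4·(-15.947894)≈-10.108613
n=11: y≈-10.108613, sp=-1, e=sp−y≈9.108613; I≈4.349105, D=e−e_prev≈16.282972; u=1/2·9.108613+5/4·4.349105+1/2·16.282972≈18.132174; next y=3/10·(-10.108613)+3/4·18.132174≈10.566547
n=12: y≈10.566547, sp=-1, e=sp−y≈-11.566547; I≈-7.217441, D=e−e_prev≈-20.675160; u=1/2·(-11.566547)+5/4·(-7.217441)+1/2·(-20.675160)≈-25.142655; next y=3/10·10.566547+3/4·(-25.142655)≈-15.687027
n=13: y≈-15.687027, sp=-1, e=sp−y≈14.687027; I≈7.469586, D=e−e_prev≈26.253574; u=1/2·14.687027+5/4·7.469586+1/2·26.253574≈29.807283; next y=3/10·(-15.687027)+3/4·29.807283≈17.649354

0 -1 -2.250 0.000
1 -1 0.797 -1.688
2 -1 -3.190 0.091
3 -1 1.862 -2.365
4 -1 -4.527 0.687
5 -1 3.612 -3.189
6 -1 -6.708 1.752
7 -1 6.402 -4.505
8 -1 -10.244 3.450
9 -1 10.892 -6.648
10 -1 -15.948 6.174
11 -1 18.132 -10.109
12 -1 -25.143 10.567
13 -1 29.807 -15.687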